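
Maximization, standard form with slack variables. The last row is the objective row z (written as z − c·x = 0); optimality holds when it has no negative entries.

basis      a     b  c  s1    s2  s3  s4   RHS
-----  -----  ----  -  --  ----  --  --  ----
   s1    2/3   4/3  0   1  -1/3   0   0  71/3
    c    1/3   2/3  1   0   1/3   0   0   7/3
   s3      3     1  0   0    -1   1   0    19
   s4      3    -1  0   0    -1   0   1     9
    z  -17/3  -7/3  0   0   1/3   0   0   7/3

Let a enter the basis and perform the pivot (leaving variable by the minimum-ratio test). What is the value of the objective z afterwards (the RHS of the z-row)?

58/3

Ratio test on column a — row 1: (71/3)/(2/3) = 71/2; row 2: (7/3)/(1/3) = 7; row 3: 19/3 = 19/3; row 4: 9/3 = 3. Minimum is 3 at row 4 (s4 leaves); pivot element 3.
Pivot on row 4; the z-row RHS becomes 7/3 − (-17/3)·3 = 58/3.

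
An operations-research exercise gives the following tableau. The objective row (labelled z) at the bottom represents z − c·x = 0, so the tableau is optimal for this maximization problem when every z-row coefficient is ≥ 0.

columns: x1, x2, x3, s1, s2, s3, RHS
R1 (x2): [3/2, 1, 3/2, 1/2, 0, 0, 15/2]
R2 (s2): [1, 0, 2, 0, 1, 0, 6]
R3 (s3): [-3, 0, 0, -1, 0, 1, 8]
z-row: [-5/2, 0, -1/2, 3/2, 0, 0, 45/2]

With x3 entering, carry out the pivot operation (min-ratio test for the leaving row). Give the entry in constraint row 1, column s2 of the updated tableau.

Ratio test on column x3 — row 1: (15/2)/(3/2) = 5; row 2: 6/2 = 3; row 3: entry 0 ≤ 0. Minimum is 3 at row 2 (s2 leaves); pivot element 2.
Divide row 2 by 2; eliminate column x3 from the other rows.
Row 1 update in column s2: 0 − (3/2)·(1/2) = -3/4.

-3/4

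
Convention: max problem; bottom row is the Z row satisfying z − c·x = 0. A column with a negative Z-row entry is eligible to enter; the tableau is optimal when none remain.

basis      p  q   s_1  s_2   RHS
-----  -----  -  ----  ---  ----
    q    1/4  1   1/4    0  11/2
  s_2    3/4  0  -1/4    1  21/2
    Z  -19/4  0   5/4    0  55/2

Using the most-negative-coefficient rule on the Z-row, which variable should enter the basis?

p

Negative Z-row entries: p: -19/4.
The most negative is -19/4 in column p, so p enters.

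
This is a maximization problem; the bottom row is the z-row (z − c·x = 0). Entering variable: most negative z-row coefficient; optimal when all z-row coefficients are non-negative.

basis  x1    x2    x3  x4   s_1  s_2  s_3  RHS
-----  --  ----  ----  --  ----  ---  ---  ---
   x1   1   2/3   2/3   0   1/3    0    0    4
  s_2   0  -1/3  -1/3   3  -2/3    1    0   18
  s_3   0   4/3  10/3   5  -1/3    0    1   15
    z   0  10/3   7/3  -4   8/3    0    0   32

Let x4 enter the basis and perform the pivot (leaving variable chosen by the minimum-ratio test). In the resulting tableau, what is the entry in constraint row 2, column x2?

Ratio test on column x4 — row 1: entry 0 ≤ 0; row 2: 18/3 = 6; row 3: 15/5 = 3. Minimum is 3 at row 3 (s_3 leaves); pivot element 5.
Divide row 3 by 5; eliminate column x4 from the other rows.
Row 2 update in column x2: -1/3 − 3·(4/15) = -17/15.

-17/15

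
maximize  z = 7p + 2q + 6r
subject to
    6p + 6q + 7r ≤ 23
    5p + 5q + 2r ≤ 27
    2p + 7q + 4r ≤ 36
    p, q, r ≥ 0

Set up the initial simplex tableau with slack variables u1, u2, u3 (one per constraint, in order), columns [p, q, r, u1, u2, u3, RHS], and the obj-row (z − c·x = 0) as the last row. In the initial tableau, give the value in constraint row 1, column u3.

Slack u3 belongs to constraint 3; its column is the unit vector e_3, so the entry in row 1 is 0.

0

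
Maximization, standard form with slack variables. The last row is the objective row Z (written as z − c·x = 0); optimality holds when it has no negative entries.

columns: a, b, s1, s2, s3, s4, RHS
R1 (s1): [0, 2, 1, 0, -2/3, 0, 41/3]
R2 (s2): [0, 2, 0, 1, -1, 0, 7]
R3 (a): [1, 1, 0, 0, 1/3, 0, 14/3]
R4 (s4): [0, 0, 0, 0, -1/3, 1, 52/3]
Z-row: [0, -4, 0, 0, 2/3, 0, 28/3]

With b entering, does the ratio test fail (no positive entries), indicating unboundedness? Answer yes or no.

no

Column b has positive entries in row(s) 1, 2, 3, so the ratio test bounds it — not unbounded.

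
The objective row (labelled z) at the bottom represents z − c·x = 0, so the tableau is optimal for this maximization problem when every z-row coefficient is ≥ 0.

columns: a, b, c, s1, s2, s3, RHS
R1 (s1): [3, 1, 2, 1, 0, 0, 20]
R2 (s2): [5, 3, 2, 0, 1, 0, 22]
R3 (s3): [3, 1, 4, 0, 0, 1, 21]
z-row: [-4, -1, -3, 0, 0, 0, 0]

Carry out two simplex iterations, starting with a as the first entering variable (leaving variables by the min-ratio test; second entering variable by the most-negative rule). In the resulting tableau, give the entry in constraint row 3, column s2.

-3/14

Ratio test on column a — row 1: 20/3 = 20/3; row 2: 22/5 = 22/5; row 3: 21/3 = 7. Minimum is 22/5 at row 2 (s2 leaves); pivot element 5.
Divide row 2 by 5; eliminate column a from the other rows.
Second iteration: most negative z-row entry is -7/5 in column c, so c enters.
Ratio test on column c — row 1: (34/5)/(4/5) = 17/2; row 2: (22/5)/(2/5) = 11; row 3: (39/5)/(14/5) = 39/14. Minimum is 39/14 at row 3 (s3 leaves); pivot element 14/5.
Divide row 3 by 14/5; eliminate column c from the other rows.
After both pivots, the entry at constraint row 3, column s2 is -3/14.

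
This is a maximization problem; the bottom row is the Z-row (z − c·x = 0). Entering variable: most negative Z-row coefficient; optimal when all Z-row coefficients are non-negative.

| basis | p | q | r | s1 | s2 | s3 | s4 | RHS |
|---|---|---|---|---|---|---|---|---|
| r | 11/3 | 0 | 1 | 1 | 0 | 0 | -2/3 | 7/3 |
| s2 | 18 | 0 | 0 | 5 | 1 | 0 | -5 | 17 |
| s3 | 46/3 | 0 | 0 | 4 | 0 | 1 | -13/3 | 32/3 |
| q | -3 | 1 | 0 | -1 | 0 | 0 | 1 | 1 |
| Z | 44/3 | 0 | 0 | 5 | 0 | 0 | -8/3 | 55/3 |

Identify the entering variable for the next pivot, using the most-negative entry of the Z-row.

s4

Negative Z-row entries: s4: -8/3.
The most negative is -8/3 in column s4, so s4 enters.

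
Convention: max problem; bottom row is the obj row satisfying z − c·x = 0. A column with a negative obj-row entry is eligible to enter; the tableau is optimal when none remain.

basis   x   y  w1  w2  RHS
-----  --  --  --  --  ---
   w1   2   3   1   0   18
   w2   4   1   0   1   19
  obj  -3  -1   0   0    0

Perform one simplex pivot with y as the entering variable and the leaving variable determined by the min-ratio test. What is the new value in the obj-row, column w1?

1/3

Ratio test on column y — row 1: 18/3 = 6; row 2: 19/1 = 19. Minimum is 6 at row 1 (w1 leaves); pivot element 3.
Divide row 1 by 3; eliminate column y from the other rows.
obj-row update in column w1: 0 − (-1)·(1/3) = 1/3.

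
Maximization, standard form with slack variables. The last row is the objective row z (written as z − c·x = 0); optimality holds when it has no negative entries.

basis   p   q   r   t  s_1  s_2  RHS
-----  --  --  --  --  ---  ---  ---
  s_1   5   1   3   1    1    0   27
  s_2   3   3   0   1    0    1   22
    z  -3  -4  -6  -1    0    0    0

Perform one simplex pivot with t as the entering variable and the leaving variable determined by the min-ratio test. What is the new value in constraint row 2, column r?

Ratio test on column t — row 1: 27/1 = 27; row 2: 22/1 = 22. Minimum is 22 at row 2 (s_2 leaves); pivot element 1.
Divide row 2 by 1; eliminate column t from the other rows.
In the new row 2, the r entry is the old entry divided by the pivot: 0/1 = 0.

0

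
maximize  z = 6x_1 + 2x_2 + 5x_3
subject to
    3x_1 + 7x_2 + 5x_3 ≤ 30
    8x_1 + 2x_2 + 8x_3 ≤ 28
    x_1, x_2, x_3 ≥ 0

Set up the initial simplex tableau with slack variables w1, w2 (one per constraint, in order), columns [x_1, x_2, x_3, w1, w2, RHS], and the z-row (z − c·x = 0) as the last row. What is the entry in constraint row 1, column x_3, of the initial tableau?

5

Constraint 1 has coefficient 5 on x_3.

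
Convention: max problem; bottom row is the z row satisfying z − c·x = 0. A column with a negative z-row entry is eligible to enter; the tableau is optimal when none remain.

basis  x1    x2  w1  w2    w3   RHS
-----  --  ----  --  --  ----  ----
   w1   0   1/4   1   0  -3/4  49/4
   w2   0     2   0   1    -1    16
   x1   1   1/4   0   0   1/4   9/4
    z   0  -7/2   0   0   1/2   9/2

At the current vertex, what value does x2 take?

0

x2 is not in the basis, so in the current basic feasible solution x2 = 0.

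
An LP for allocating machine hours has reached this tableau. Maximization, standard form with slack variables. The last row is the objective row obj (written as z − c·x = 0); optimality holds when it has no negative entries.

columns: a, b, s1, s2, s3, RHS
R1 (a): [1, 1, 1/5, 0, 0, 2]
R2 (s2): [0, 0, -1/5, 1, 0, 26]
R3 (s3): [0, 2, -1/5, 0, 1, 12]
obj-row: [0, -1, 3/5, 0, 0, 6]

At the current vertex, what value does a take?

2

a is basic (row 1); its value is the RHS of that row, 2.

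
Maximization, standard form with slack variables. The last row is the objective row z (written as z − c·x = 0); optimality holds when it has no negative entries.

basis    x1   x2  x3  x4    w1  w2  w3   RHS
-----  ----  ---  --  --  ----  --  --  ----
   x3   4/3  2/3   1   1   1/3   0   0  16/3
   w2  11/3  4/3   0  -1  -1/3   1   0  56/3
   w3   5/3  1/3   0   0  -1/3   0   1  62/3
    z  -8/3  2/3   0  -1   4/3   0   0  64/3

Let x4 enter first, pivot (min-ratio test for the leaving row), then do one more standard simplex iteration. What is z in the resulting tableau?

Ratio test on column x4 — row 1: (16/3)/1 = 16/3; row 2: entry -1 ≤ 0; row 3: entry 0 ≤ 0. Minimum is 16/3 at row 1 (x3 leaves); pivot element 1.
Pivot on row 1; the z-row RHS becomes 64/3 − (-1)·(16/3) = 80/3.
Next entering variable (most negative z-row entry -4/3): x1.
Ratio test on column x1 — row 1: (16/3)/(4/3) = 4; row 2: 24/5 = 24/5; row 3: (62/3)/(5/3) = 62/5. Minimum is 4 at row 1 (x4 leaves); pivot element 4/3.
After the second pivot the z-row RHS is 80/3 − (-4/3)·4 = 32.

32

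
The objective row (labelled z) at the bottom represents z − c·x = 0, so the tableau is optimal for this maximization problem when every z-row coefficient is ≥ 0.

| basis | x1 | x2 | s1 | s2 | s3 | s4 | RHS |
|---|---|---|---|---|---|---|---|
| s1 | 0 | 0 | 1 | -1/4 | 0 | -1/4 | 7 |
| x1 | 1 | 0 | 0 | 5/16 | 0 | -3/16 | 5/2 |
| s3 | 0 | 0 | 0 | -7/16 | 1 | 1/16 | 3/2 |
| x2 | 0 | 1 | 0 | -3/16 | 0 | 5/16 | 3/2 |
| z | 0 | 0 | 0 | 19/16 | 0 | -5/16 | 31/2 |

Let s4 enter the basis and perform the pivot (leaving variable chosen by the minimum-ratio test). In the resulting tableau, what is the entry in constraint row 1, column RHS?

41/5

Ratio test on column s4 — row 1: entry -1/4 ≤ 0; row 2: entry -3/16 ≤ 0; row 3: (3/2)/(1/16) = 24; row 4: (3/2)/(5/16) = 24/5. Minimum is 24/5 at row 4 (x2 leaves); pivot element 5/16.
Divide row 4 by 5/16; eliminate column s4 from the other rows.
Row 1 update in column RHS: 7 − (-1/4)·(24/5) = 41/5.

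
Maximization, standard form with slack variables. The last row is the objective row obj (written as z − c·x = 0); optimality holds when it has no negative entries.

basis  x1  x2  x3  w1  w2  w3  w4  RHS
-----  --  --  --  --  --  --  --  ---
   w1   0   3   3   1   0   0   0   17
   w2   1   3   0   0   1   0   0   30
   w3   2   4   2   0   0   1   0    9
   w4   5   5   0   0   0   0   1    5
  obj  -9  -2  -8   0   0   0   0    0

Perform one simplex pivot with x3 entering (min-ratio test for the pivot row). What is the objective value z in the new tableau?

36

Ratio test on column x3 — row 1: 17/3 = 17/3; row 2: entry 0 ≤ 0; row 3: 9/2 = 9/2; row 4: entry 0 ≤ 0. Minimum is 9/2 at row 3 (w3 leaves); pivot element 2.
Pivot on row 3; the obj-row RHS becomes 0 − (-8)·(9/2) = 36.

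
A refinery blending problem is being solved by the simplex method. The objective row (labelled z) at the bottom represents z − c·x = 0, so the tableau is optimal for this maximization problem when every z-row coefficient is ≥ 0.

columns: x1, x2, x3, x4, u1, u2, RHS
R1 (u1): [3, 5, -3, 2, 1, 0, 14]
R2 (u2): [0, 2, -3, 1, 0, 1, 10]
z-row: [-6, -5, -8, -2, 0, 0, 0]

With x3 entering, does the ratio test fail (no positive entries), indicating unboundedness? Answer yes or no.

yes

Every constraint-row entry in column x3 is ≤ 0, so increasing x3 is unbounded.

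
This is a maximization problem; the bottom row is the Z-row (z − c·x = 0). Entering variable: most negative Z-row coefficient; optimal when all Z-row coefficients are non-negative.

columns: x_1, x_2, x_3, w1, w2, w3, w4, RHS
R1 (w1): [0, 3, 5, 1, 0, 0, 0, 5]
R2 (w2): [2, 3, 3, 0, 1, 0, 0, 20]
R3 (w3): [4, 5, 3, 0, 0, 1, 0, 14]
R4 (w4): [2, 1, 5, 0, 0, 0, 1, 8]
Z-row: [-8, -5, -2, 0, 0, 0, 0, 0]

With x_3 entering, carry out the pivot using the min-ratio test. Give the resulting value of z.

Ratio test on column x_3 — row 1: 5/5 = 1; row 2: 20/3 = 20/3; row 3: 14/3 = 14/3; row 4: 8/5 = 8/5. Minimum is 1 at row 1 (w1 leaves); pivot element 5.
Pivot on row 1; the Z-row RHS becomes 0 − (-2)·1 = 2.

2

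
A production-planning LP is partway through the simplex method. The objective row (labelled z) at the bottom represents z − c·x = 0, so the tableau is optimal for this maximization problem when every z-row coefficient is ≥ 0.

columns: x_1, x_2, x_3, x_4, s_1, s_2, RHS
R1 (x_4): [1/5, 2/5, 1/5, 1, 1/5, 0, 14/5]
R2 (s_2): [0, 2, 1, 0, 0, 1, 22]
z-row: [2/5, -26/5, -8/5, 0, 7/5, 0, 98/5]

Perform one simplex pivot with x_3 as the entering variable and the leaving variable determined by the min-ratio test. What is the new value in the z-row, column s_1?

Ratio test on column x_3 — row 1: (14/5)/(1/5) = 14; row 2: 22/1 = 22. Minimum is 14 at row 1 (x_4 leaves); pivot element 1/5.
Divide row 1 by 1/5; eliminate column x_3 from the other rows.
z-row update in column s_1: 7/5 − (-8/5)·1 = 3.

3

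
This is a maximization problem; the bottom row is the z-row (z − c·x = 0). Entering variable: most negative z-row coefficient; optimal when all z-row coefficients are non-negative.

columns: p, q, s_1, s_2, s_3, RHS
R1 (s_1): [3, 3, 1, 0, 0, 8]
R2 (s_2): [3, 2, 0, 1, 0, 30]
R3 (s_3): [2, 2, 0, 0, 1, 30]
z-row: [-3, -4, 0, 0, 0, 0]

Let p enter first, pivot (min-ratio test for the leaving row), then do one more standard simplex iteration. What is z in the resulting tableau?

32/3

Ratio test on column p — row 1: 8/3 = 8/3; row 2: 30/3 = 10; row 3: 30/2 = 15. Minimum is 8/3 at row 1 (s_1 leaves); pivot element 3.
Pivot on row 1; the z-row RHS becomes 0 − (-3)·(8/3) = 8.
Next entering variable (most negative z-row entry -1): q.
Ratio test on column q — row 1: (8/3)/1 = 8/3; row 2: entry -1 ≤ 0; row 3: entry 0 ≤ 0. Minimum is 8/3 at row 1 (p leaves); pivot element 1.
After the second pivot the z-row RHS is 8 − (-1)·(8/3) = 32/3.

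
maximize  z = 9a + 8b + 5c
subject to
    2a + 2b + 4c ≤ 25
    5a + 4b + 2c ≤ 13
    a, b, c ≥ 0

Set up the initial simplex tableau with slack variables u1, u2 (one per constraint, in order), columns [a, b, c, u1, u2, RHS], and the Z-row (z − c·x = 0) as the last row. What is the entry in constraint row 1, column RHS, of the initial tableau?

The RHS of constraint 1 is b_1 = 25.

25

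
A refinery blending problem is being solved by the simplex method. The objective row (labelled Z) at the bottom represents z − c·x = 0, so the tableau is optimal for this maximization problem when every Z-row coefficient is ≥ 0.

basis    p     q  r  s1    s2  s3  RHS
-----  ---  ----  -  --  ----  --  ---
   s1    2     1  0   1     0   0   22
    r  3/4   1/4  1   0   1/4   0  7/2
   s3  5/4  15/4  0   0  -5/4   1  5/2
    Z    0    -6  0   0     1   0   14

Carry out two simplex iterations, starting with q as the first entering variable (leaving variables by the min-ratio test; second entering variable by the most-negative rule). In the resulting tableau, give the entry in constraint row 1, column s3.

-1/5

Ratio test on column q — row 1: 22/1 = 22; row 2: (7/2)/(1/4) = 14; row 3: (5/2)/(15/4) = 2/3. Minimum is 2/3 at row 3 (s3 leaves); pivot element 15/4.
Divide row 3 by 15/4; eliminate column q from the other rows.
Second iteration: most negative Z-row entry is -1 in column s2, so s2 enters.
Ratio test on column s2 — row 1: (64/3)/(1/3) = 64; row 2: (10/3)/(1/3) = 10; row 3: entry -1/3 ≤ 0. Minimum is 10 at row 2 (r leaves); pivot element 1/3.
Divide row 2 by 1/3; eliminate column s2 from the other rows.
After both pivots, the entry at constraint row 1, column s3 is -1/5.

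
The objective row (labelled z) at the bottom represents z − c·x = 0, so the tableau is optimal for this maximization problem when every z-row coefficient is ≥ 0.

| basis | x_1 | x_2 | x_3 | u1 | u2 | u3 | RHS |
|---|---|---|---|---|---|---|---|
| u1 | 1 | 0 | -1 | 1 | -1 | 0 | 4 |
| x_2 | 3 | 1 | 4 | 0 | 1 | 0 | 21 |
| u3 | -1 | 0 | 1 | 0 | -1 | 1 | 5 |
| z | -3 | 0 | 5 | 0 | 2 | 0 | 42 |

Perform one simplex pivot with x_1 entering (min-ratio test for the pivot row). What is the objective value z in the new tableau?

Ratio test on column x_1 — row 1: 4/1 = 4; row 2: 21/3 = 7; row 3: entry -1 ≤ 0. Minimum is 4 at row 1 (u1 leaves); pivot element 1.
Pivot on row 1; the z-row RHS becomes 42 − (-3)·4 = 54.

54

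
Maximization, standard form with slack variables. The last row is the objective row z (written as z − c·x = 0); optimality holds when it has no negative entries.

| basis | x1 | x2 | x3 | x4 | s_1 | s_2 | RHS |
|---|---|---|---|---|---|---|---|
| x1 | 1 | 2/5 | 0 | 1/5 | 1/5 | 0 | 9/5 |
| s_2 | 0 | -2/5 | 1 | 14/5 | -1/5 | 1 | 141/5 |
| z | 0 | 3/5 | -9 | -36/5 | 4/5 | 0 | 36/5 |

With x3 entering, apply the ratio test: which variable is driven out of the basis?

Column x3 entries and ratios — x1: 0 ≤ 0, skip; s_2: (141/5)/1 = 141/5.
Smallest ratio is 141/5 in the row of s_2, so s_2 leaves.

s_2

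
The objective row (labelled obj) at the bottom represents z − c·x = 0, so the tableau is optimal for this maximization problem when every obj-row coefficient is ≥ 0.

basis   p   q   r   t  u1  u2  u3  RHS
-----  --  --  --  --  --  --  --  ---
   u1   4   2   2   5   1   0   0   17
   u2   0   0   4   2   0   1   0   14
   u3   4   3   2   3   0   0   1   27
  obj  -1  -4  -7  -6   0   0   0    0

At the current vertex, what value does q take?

0

q is not in the basis, so in the current basic feasible solution q = 0.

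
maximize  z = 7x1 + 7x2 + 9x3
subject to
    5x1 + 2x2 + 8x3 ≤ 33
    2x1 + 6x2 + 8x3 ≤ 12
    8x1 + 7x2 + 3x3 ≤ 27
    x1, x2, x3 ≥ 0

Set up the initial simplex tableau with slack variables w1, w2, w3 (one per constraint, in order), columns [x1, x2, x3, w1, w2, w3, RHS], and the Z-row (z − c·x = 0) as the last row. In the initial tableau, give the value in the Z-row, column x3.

-9

The Z-row carries the negated objective coefficients: the x3 entry is -9.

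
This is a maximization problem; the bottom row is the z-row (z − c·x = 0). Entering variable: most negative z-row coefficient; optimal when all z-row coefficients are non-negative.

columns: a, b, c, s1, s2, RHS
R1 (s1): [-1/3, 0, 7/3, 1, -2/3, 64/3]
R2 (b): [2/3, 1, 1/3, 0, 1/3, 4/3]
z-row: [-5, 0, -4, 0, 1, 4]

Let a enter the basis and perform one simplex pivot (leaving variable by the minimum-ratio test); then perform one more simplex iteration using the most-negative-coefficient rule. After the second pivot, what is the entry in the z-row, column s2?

Ratio test on column a — row 1: entry -1/3 ≤ 0; row 2: (4/3)/(2/3) = 2. Minimum is 2 at row 2 (b leaves); pivot element 2/3.
Divide row 2 by 2/3; eliminate column a from the other rows.
Second iteration: most negative z-row entry is -3/2 in column c, so c enters.
Ratio test on column c — row 1: 22/(5/2) = 44/5; row 2: 2/(1/2) = 4. Minimum is 4 at row 2 (a leaves); pivot element 1/2.
Divide row 2 by 1/2; eliminate column c from the other rows.
After both pivots, the entry at the z-row, column s2 is 5.

5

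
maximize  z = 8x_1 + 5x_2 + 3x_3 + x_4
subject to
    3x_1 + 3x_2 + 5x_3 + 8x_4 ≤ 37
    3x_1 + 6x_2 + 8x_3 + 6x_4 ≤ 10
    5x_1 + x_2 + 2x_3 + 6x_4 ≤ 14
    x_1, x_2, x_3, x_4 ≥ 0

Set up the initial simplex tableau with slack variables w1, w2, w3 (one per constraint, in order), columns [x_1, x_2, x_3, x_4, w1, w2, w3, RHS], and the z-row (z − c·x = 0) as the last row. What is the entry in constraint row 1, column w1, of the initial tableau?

1

Slack w1 belongs to constraint 1; its column is the unit vector e_1, so the entry in row 1 is 1.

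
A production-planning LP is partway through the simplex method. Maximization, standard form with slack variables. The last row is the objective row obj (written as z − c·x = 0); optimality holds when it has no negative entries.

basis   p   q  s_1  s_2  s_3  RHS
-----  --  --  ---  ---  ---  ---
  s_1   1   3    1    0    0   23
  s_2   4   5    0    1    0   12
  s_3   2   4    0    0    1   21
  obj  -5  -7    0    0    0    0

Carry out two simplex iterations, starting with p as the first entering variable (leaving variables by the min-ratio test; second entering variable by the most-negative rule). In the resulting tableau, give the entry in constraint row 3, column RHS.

57/5

Ratio test on column p — row 1: 23/1 = 23; row 2: 12/4 = 3; row 3: 21/2 = 21/2. Minimum is 3 at row 2 (s_2 leaves); pivot element 4.
Divide row 2 by 4; eliminate column p from the other rows.
Second iteration: most negative obj-row entry is -3/4 in column q, so q enters.
Ratio test on column q — row 1: 20/(7/4) = 80/7; row 2: 3/(5/4) = 12/5; row 3: 15/(3/2) = 10. Minimum is 12/5 at row 2 (p leaves); pivot element 5/4.
Divide row 2 by 5/4; eliminate column q from the other rows.
After both pivots, the entry at constraint row 3, column RHS is 57/5.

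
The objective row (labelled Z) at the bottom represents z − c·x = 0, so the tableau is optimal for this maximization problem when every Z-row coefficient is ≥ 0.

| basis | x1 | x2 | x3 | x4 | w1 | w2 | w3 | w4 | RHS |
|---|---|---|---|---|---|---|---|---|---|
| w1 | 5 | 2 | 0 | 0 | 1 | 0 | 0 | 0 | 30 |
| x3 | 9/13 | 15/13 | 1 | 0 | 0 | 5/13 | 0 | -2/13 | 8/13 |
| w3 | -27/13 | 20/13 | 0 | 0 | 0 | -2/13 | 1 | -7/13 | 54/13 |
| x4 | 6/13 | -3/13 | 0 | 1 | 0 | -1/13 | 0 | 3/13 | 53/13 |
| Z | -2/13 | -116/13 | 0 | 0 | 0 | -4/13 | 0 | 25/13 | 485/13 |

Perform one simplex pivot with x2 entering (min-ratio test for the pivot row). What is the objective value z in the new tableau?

631/15

Ratio test on column x2 — row 1: 30/2 = 15; row 2: (8/13)/(15/13) = 8/15; row 3: (54/13)/(20/13) = 27/10; row 4: entry -3/13 ≤ 0. Minimum is 8/15 at row 2 (x3 leaves); pivot element 15/13.
Pivot on row 2; the Z-row RHS becomes 485/13 − (-116/13)·(8/15) = 631/15.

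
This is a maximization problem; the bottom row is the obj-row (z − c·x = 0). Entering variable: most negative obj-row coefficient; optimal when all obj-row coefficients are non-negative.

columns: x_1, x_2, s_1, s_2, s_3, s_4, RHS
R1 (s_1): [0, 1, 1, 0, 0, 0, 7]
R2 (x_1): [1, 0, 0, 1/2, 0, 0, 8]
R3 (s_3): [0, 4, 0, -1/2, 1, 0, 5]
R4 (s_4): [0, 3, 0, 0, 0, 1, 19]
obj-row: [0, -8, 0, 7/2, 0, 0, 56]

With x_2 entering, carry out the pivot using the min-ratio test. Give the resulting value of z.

Ratio test on column x_2 — row 1: 7/1 = 7; row 2: entry 0 ≤ 0; row 3: 5/4 = 5/4; row 4: 19/3 = 19/3. Minimum is 5/4 at row 3 (s_3 leaves); pivot element 4.
Pivot on row 3; the obj-row RHS becomes 56 − (-8)·(5/4) = 66.

66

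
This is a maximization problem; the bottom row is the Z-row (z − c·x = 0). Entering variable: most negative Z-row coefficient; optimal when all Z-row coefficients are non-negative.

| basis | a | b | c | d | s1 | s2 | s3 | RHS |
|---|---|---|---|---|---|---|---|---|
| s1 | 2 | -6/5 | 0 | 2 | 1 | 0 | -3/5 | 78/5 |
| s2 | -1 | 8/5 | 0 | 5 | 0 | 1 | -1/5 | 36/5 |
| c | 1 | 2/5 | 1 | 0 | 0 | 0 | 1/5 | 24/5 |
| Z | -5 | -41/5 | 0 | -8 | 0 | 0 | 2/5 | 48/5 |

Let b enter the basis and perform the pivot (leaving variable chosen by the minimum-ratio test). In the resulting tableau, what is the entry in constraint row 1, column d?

Ratio test on column b — row 1: entry -6/5 ≤ 0; row 2: (36/5)/(8/5) = 9/2; row 3: (24/5)/(2/5) = 12. Minimum is 9/2 at row 2 (s2 leaves); pivot element 8/5.
Divide row 2 by 8/5; eliminate column b from the other rows.
Row 1 update in column d: 2 − (-6/5)·(25/8) = 23/4.

23/4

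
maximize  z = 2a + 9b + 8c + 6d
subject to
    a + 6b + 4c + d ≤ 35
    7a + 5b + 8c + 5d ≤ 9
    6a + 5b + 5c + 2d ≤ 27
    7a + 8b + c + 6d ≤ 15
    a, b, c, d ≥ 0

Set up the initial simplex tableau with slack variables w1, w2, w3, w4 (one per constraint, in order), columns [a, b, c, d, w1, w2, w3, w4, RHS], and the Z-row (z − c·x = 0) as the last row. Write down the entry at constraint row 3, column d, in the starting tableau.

2

Constraint 3 has coefficient 2 on d.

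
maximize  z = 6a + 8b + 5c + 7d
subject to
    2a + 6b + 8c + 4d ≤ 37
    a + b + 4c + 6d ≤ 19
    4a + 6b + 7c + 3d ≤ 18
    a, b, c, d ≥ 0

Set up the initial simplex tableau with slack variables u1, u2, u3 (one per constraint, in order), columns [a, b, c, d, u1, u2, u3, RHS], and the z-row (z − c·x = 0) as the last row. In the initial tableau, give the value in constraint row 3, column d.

Constraint 3 has coefficient 3 on d.

3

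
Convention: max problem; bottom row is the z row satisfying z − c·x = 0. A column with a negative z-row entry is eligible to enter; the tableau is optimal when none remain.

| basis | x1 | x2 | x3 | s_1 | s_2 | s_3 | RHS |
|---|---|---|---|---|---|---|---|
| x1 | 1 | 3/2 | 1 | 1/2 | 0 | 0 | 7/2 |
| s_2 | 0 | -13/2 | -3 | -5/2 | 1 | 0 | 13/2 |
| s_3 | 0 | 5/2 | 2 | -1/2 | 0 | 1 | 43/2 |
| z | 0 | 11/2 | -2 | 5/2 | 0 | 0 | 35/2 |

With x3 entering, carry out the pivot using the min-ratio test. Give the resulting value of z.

Ratio test on column x3 — row 1: (7/2)/1 = 7/2; row 2: entry -3 ≤ 0; row 3: (43/2)/2 = 43/4. Minimum is 7/2 at row 1 (x1 leaves); pivot element 1.
Pivot on row 1; the z-row RHS becomes 35/2 − (-2)·(7/2) = 49/2.

49/2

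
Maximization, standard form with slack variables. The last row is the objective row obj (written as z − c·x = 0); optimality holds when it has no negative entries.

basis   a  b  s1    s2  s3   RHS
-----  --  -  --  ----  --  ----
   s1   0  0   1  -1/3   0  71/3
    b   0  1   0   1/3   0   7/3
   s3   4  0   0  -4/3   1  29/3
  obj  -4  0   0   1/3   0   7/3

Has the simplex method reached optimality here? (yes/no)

The obj-row has a negative entry -4 in column a, so it is not optimal.

no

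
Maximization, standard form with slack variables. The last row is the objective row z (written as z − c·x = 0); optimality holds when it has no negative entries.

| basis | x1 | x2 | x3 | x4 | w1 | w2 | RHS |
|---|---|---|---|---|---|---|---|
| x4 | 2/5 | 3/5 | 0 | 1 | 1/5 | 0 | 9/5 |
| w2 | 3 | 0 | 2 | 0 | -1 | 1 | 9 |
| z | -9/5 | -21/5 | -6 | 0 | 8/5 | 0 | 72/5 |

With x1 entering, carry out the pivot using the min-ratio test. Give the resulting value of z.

99/5

Ratio test on column x1 — row 1: (9/5)/(2/5) = 9/2; row 2: 9/3 = 3. Minimum is 3 at row 2 (w2 leaves); pivot element 3.
Pivot on row 2; the z-row RHS becomes 72/5 − (-9/5)·3 = 99/5.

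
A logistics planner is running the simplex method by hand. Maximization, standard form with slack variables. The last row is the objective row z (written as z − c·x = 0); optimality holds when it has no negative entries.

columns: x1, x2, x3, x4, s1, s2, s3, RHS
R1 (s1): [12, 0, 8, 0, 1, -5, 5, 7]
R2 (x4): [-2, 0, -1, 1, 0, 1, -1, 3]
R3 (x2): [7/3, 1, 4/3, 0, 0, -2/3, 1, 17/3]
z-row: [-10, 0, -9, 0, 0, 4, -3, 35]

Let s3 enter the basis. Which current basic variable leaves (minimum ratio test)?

Column s3 entries and ratios — s1: 7/5 = 7/5; x4: -1 ≤ 0, skip; x2: (17/3)/1 = 17/3.
Smallest ratio is 7/5 in the row of s1, so s1 leaves.

s1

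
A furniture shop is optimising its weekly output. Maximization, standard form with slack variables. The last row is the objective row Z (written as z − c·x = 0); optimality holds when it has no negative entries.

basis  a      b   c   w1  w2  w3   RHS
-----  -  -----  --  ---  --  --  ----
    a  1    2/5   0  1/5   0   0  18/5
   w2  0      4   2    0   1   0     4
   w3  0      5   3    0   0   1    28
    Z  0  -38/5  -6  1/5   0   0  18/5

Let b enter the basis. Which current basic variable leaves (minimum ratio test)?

w2

Column b entries and ratios — a: (18/5)/(2/5) = 9; w2: 4/4 = 1; w3: 28/5 = 28/5.
Smallest ratio is 1 in the row of w2, so w2 leaves.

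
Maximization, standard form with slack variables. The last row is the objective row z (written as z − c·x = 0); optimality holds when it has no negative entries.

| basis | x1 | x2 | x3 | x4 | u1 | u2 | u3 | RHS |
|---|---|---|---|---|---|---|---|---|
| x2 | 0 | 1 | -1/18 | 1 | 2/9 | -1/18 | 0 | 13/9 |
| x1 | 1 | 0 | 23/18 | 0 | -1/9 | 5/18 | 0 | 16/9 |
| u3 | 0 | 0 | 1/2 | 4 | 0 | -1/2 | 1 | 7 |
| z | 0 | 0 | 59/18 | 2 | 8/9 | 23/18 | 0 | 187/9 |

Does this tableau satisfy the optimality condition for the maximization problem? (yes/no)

Every z-row coefficient is ≥ 0, so the tableau is optimal.

yes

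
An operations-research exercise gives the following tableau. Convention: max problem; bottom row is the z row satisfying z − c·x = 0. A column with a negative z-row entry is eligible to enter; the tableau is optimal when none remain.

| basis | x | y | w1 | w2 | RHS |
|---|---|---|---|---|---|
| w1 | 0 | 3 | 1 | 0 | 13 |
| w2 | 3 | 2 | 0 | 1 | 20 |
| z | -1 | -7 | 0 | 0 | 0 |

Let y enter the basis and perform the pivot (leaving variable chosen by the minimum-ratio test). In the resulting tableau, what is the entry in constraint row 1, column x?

0

Ratio test on column y — row 1: 13/3 = 13/3; row 2: 20/2 = 10. Minimum is 13/3 at row 1 (w1 leaves); pivot element 3.
Divide row 1 by 3; eliminate column y from the other rows.
In the new row 1, the x entry is the old entry divided by the pivot: 0/3 = 0.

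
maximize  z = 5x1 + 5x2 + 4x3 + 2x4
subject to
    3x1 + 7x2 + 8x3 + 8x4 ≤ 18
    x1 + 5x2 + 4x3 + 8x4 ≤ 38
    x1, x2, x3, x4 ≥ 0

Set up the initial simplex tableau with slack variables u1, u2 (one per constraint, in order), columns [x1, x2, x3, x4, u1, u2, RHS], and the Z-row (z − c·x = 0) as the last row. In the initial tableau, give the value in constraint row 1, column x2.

7

Constraint 1 has coefficient 7 on x2.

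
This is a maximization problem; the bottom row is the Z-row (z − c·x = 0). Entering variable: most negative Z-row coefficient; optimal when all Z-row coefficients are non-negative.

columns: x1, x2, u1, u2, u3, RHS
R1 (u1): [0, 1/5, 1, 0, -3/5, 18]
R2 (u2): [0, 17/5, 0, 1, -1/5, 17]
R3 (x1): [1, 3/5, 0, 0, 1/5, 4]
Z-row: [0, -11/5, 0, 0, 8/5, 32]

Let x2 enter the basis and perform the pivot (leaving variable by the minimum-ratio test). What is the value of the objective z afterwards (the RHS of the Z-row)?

Ratio test on column x2 — row 1: 18/(1/5) = 90; row 2: 17/(17/5) = 5; row 3: 4/(3/5) = 20/3. Minimum is 5 at row 2 (u2 leaves); pivot element 17/5.
Pivot on row 2; the Z-row RHS becomes 32 − (-11/5)·5 = 43.

43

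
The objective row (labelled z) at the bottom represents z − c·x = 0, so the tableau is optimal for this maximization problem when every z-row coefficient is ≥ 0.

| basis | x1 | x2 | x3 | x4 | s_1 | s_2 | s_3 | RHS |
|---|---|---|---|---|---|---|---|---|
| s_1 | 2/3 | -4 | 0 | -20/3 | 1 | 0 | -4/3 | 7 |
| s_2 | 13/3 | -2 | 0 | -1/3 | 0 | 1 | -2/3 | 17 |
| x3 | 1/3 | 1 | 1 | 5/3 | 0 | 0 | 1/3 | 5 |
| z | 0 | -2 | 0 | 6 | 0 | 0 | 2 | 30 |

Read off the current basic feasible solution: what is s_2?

17

s_2 is basic (row 2); its value is the RHS of that row, 17.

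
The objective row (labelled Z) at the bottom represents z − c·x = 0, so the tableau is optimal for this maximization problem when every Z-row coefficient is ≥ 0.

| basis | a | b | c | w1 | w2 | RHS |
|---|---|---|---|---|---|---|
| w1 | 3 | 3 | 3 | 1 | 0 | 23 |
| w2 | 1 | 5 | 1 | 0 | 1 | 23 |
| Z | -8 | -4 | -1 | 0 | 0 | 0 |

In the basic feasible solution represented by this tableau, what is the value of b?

b is not in the basis, so in the current basic feasible solution b = 0.

0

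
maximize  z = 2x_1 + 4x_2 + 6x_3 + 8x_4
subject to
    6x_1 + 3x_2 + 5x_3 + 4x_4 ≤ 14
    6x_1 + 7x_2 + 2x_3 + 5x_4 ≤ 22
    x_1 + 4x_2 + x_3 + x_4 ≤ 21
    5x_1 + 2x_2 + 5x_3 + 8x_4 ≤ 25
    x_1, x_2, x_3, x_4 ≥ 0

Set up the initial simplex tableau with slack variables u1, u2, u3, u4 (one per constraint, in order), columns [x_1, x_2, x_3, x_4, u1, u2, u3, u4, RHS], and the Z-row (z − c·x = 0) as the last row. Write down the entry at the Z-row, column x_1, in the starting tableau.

The Z-row carries the negated objective coefficients: the x_1 entry is -2.

-2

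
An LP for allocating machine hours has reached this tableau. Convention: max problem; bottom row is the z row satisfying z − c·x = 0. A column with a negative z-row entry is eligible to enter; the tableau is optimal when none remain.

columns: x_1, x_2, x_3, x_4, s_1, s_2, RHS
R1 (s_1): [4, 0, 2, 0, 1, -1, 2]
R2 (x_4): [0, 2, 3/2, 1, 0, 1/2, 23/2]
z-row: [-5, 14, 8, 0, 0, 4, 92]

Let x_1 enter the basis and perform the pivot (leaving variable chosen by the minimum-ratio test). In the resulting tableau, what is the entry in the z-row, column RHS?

189/2

Ratio test on column x_1 — row 1: 2/4 = 1/2; row 2: entry 0 ≤ 0. Minimum is 1/2 at row 1 (s_1 leaves); pivot element 4.
Divide row 1 by 4; eliminate column x_1 from the other rows.
z-row update in column RHS: 92 − (-5)·(1/2) = 189/2.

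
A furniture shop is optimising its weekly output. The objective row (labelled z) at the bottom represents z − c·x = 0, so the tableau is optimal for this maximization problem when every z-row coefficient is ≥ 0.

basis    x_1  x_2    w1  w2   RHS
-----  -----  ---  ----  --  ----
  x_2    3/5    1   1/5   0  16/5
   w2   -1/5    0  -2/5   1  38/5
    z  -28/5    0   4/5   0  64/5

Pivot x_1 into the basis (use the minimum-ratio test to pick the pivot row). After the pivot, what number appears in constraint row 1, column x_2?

5/3

Ratio test on column x_1 — row 1: (16/5)/(3/5) = 16/3; row 2: entry -1/5 ≤ 0. Minimum is 16/3 at row 1 (x_2 leaves); pivot element 3/5.
Divide row 1 by 3/5; eliminate column x_1 from the other rows.
In the new row 1, the x_2 entry is the old entry divided by the pivot: 1/(3/5) = 5/3.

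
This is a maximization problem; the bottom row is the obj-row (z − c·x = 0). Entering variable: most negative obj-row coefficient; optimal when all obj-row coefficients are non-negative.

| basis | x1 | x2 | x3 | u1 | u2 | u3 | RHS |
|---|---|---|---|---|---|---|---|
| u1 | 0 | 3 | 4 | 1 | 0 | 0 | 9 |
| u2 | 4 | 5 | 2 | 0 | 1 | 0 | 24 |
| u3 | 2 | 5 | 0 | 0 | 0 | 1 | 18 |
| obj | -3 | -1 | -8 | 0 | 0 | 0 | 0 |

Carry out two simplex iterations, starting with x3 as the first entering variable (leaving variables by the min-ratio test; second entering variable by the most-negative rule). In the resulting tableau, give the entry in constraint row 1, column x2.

3/4

Ratio test on column x3 — row 1: 9/4 = 9/4; row 2: 24/2 = 12; row 3: entry 0 ≤ 0. Minimum is 9/4 at row 1 (u1 leaves); pivot element 4.
Divide row 1 by 4; eliminate column x3 from the other rows.
Second iteration: most negative obj-row entry is -3 in column x1, so x1 enters.
Ratio test on column x1 — row 1: entry 0 ≤ 0; row 2: (39/2)/4 = 39/8; row 3: 18/2 = 9. Minimum is 39/8 at row 2 (u2 leaves); pivot element 4.
Divide row 2 by 4; eliminate column x1 from the other rows.
After both pivots, the entry at constraint row 1, column x2 is 3/4.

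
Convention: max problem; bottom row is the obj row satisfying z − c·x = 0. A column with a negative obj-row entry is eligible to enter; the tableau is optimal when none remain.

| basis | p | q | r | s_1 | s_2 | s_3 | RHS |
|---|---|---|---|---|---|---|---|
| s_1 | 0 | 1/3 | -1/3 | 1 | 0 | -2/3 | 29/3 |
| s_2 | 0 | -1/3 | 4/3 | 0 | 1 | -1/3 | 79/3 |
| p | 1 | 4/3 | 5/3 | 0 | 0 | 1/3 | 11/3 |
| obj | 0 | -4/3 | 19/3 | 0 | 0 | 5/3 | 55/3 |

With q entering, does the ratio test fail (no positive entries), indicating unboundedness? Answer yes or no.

no

Column q has positive entries in row(s) 1, 3, so the ratio test bounds it — not unbounded.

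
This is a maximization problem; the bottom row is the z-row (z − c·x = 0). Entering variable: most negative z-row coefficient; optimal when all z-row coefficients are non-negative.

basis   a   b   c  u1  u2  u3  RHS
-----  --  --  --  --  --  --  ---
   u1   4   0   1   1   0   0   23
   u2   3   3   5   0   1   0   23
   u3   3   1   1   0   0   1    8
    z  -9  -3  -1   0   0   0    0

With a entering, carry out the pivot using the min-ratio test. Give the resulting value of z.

24

Ratio test on column a — row 1: 23/4 = 23/4; row 2: 23/3 = 23/3; row 3: 8/3 = 8/3. Minimum is 8/3 at row 3 (u3 leaves); pivot element 3.
Pivot on row 3; the z-row RHS becomes 0 − (-9)·(8/3) = 24.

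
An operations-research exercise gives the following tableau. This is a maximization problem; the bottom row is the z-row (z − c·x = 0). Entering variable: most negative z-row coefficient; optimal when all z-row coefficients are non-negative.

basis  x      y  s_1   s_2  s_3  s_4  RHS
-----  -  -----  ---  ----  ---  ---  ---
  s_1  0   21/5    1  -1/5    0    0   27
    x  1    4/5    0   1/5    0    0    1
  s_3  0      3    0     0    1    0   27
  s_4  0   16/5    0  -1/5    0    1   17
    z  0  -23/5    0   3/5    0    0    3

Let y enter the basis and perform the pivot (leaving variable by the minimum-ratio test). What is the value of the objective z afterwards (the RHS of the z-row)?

35/4

Ratio test on column y — row 1: 27/(21/5) = 45/7; row 2: 1/(4/5) = 5/4; row 3: 27/3 = 9; row 4: 17/(16/5) = 85/16. Minimum is 5/4 at row 2 (x leaves); pivot element 4/5.
Pivot on row 2; the z-row RHS becomes 3 − (-23/5)·(5/4) = 35/4.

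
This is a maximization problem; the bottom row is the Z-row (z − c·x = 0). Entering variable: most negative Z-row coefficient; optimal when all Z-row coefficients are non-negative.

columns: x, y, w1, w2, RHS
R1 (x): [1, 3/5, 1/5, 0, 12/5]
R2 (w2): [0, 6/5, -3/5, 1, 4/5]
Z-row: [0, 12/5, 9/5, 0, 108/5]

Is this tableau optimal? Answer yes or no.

yes

Every Z-row coefficient is ≥ 0, so the tableau is optimal.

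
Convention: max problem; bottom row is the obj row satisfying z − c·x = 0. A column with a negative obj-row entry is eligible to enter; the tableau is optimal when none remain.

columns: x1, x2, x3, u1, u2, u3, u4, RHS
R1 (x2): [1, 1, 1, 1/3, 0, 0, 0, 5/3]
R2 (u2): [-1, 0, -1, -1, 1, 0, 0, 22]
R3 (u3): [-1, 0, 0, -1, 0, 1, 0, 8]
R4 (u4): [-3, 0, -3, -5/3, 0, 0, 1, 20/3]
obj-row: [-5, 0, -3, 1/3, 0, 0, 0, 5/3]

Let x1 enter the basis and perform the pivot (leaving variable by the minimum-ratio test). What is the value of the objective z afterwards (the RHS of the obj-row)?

Ratio test on column x1 — row 1: (5/3)/1 = 5/3; row 2: entry -1 ≤ 0; row 3: entry -1 ≤ 0; row 4: entry -3 ≤ 0. Minimum is 5/3 at row 1 (x2 leaves); pivot element 1.
Pivot on row 1; the obj-row RHS becomes 5/3 − (-5)·(5/3) = 10.

10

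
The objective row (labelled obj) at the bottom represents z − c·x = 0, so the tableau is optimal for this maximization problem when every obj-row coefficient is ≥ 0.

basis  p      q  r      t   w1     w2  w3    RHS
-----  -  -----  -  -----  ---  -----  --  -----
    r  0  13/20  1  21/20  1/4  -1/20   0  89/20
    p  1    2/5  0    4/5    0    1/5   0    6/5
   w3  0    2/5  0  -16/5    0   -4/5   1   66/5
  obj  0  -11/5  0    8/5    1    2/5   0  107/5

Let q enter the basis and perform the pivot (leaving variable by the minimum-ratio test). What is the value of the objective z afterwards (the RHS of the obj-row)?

28

Ratio test on column q — row 1: (89/20)/(13/20) = 89/13; row 2: (6/5)/(2/5) = 3; row 3: (66/5)/(2/5) = 33. Minimum is 3 at row 2 (p leaves); pivot element 2/5.
Pivot on row 2; the obj-row RHS becomes 107/5 − (-11/5)·3 = 28.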